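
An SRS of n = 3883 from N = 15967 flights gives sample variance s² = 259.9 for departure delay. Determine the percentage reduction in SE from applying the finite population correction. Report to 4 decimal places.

13.0051

f = n/N = 3883/15967 = 0.24318908.
SE_no-fpc = √(s²/n) = 0.25871371; SE_fpc = √((1−f)s²/n) = 0.22506768.
Ratio = √(1−f) = 0.86994880. Reduction = 100·(1 − 0.86994880) = 13.0051%.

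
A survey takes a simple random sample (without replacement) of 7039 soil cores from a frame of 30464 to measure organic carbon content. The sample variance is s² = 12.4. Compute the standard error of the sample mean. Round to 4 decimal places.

0.0368

Under SRS without replacement, Var(ȳ) = (1 − f)·s²/n with f = n/N = 7039/30464 = 0.23105961.
Var(ȳ) = (1 − 0.23105961)·12.4/7039 = 0.76894039·0.0017616139 = 0.0013545761.
SE(ȳ) = √(0.0013545761) = 0.0368.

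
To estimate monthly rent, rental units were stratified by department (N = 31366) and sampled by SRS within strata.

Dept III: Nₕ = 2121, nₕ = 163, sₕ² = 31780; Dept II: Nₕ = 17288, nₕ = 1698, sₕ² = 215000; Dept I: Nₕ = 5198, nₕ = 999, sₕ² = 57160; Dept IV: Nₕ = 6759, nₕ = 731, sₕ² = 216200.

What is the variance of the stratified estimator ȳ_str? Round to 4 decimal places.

Var(ȳ_str) = Σₕ Wₕ²(1 − fₕ)sₕ²/nₕ with Wₕ = Nₕ/N, N = 31366.
Dept III: Wₕ = 0.06762099; term = 0.06762099²·(1 − 0.07685054)·31780/163 = 0.82300291.
Dept II: Wₕ = 0.55117006; term = 0.55117006²·(1 − 0.09821842)·215000/1698 = 34.687529.
Dept I: Wₕ = 0.16572084; term = 0.16572084²·(1 − 0.19218930)·57160/999 = 1.2693769.
Dept IV: Wₕ = 0.21548811; term = 0.21548811²·(1 − 0.10815209)·216200/731 = 12.248298.
Sum = 49.028207.

49.0282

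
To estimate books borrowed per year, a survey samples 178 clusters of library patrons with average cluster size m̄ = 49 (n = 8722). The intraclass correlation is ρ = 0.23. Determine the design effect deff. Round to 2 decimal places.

12.04

deff = 1 + (49 − 1)·0.23 = 1 + 11.04 = 12.04.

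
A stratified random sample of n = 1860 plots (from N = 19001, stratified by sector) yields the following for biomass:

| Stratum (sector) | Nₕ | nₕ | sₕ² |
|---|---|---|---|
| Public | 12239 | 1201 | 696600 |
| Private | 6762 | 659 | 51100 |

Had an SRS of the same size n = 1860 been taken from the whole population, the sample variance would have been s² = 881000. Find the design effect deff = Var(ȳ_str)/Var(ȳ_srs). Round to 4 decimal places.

0.5287

Var(ȳ_str) = Σ Wₕ²(1−fₕ)sₕ²/nₕ with Wₕ = Nₕ/19001:
  Public: (12239/19001)²·(1−1201/12239)·696600/1201 = 217.03205
  Private: (6762/19001)²·(1−659/6762)·51100/659 = 8.8634154
  → Var(ȳ_str) = 225.89547.
Var(ȳ_srs) = (1 − 1860/19001)·881000/1860 = 427.28993.
deff = 225.89547 / 427.28993 = 0.5287.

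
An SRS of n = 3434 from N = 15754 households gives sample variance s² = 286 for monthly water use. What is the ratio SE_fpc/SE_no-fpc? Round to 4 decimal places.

0.8843

f = n/N = 3434/15754 = 0.21797639.
SE_no-fpc = √(s²/n) = 0.28859106; SE_fpc = √((1−f)s²/n) = 0.25520713.
Ratio = √(1−f) = 0.88432099.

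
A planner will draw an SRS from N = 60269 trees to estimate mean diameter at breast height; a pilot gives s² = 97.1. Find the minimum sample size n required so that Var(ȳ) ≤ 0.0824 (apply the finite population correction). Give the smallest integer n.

1156

Without fpc, n₀ = s²/D = 97.1/0.0824 = 1178.3981.
With fpc, (1 − n/N)·s²/n ≤ D requires n ≥ n₀/(1 + n₀/N) = 1178.3981/(1 + 1178.3981/60269) = 1155.7996.
Rounding up, n = 1156.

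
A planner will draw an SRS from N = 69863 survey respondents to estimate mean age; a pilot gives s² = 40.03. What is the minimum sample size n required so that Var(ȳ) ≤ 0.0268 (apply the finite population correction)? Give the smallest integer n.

Without fpc, n₀ = s²/D = 40.03/0.0268 = 1493.6567.
With fpc, (1 − n/N)·s²/n ≤ D requires n ≥ n₀/(1 + n₀/N) = 1493.6567/(1 + 1493.6567/69863) = 1462.3911.
Rounding up, n = 1463.

1463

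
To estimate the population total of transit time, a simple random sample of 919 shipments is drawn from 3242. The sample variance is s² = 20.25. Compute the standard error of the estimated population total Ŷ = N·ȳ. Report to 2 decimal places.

Var(Ŷ) = N²·Var(ȳ) = N²·(1 − n/N)·s²/n.
f = 919/3242 = 0.28346700; Var(ȳ) = 0.71653300·20.25/919 = 0.015788676.
Var(Ŷ) = 3242² · 0.015788676 = 165947.89.
SE(Ŷ) = √(165947.89) = 407.37.

407.37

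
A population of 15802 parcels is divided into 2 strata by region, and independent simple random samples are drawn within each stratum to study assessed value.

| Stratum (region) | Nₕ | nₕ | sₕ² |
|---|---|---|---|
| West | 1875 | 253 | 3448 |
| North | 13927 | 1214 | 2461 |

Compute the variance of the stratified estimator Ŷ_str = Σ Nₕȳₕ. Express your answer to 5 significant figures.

Var(Ŷ_str) = Σₕ Nₕ²(1 − fₕ)sₕ²/nₕ.
West: 1875²·(1 − 253/1875)·3448/253 = 4.1447549 × 10^7.
North: 13927²·(1 − 1214/13927)·2461/1214 = 3.5892074 × 10^8.
Sum = 4.0036829 × 10^8.

4.0037 × 10^8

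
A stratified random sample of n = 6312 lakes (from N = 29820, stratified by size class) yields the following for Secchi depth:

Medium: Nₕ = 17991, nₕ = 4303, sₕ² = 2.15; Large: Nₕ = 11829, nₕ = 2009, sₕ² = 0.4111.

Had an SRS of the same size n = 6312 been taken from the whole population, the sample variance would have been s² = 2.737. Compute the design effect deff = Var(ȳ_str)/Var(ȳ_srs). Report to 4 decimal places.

0.4830

Var(ȳ_str) = Σ Wₕ²(1−fₕ)sₕ²/nₕ with Wₕ = Nₕ/29820:
  Medium: (17991/29820)²·(1−4303/17991)·2.15/4303 = 1.3837166 × 10^-4
  Large: (11829/29820)²·(1−2009/11829)·0.4111/2009 = 2.6730789 × 10^-5
  → Var(ȳ_str) = 1.6510245 × 10^-4.
Var(ȳ_srs) = (1 − 6312/29820)·2.737/6312 = 3.4183447 × 10^-4.
deff = (1.6510245 × 10^-4) / (3.4183447 × 10^-4) = 0.4830.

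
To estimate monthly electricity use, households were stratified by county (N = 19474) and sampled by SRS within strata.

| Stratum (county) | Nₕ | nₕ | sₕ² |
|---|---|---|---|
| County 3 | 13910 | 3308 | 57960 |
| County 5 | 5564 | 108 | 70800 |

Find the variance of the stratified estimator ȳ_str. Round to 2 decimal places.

59.29

Var(ȳ_str) = Σₕ Wₕ²(1 − fₕ)sₕ²/nₕ with Wₕ = Nₕ/N, N = 19474.
County 3: Wₕ = 0.71428571; term = 0.71428571²·(1 − 0.23781452)·57960/3308 = 6.8134563.
County 5: Wₕ = 0.28571429; term = 0.28571429²·(1 − 0.01941050)·70800/108 = 52.475992.
Sum = 59.289448.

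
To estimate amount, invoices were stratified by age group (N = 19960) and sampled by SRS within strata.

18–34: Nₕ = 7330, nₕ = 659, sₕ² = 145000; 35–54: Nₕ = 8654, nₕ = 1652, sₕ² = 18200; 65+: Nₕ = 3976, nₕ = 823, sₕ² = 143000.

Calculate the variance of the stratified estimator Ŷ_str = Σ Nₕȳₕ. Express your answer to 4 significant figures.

1.360 × 10^10

Var(Ŷ_str) = Σₕ Nₕ²(1 − fₕ)sₕ²/nₕ.
18–34: 7330²·(1 − 659/7330)·145000/659 = 1.0759139 × 10^10.
35–54: 8654²·(1 − 1652/8654)·18200/1652 = 6.6757543 × 10^8.
65+: 3976²·(1 − 823/3976)·143000/823 = 2.1782441 × 10^9.
Sum = 1.3604959 × 10^10.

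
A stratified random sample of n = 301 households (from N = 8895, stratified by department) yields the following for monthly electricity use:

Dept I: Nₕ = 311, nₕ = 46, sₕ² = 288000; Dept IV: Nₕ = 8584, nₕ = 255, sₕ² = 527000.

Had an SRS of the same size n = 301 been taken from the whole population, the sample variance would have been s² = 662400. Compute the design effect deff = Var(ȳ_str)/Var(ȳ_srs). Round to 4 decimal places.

Var(ȳ_str) = Σ Wₕ²(1−fₕ)sₕ²/nₕ with Wₕ = Nₕ/8895:
  Dept I: (311/8895)²·(1−46/311)·288000/46 = 6.5215228
  Dept IV: (8584/8895)²·(1−255/8584)·527000/255 = 1867.5021
  → Var(ȳ_str) = 1874.0236.
Var(ȳ_srs) = (1 − 301/8895)·662400/301 = 2126.1956.
deff = 1874.0236 / 2126.1956 = 0.8814.

0.8814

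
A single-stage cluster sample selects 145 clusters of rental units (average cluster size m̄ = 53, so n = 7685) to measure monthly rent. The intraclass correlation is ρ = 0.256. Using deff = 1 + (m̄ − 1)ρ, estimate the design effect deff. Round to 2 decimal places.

14.31

deff = 1 + (53 − 1)·0.256 = 1 + 13.312 = 14.312.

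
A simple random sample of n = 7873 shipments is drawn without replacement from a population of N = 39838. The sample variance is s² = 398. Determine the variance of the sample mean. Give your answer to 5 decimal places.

Under SRS without replacement, Var(ȳ) = (1 − f)·s²/n with f = n/N = 7873/39838 = 0.19762538.
Var(ȳ) = (1 − 0.19762538)·398/7873 = 0.80237462·0.050552521 = 0.04056206.

0.04056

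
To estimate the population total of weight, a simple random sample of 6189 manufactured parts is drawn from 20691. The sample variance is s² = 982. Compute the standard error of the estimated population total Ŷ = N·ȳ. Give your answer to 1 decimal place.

Var(Ŷ) = N²·Var(ȳ) = N²·(1 − n/N)·s²/n.
f = 6189/20691 = 0.29911556; Var(ȳ) = 0.70088444·982/6189 = 0.11120836.
Var(Ŷ) = 20691² · 0.11120836 = 4.7610243 × 10^7.
SE(Ŷ) = √(4.7610243 × 10^7) = 6900.0.

6900.0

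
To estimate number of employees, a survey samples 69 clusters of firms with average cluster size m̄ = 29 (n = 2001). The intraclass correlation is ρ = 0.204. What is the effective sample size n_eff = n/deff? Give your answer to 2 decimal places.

298.12

deff = 1 + (29 − 1)·0.204 = 1 + 5.712 = 6.712.
n_eff = 2001 / 6.712 = 298.12.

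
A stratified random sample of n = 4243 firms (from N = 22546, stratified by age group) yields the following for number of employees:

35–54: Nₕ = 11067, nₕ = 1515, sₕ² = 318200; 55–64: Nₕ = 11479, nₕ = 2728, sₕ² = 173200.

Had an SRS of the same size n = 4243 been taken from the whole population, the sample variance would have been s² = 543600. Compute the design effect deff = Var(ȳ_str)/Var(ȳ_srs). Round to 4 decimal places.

Var(ȳ_str) = Σ Wₕ²(1−fₕ)sₕ²/nₕ with Wₕ = Nₕ/22546:
  35–54: (11067/22546)²·(1−1515/11067)·318200/1515 = 43.679007
  55–64: (11479/22546)²·(1−2728/11479)·173200/2728 = 12.546606
  → Var(ȳ_str) = 56.225613.
Var(ȳ_srs) = (1 − 4243/22546)·543600/4243 = 104.00619.
deff = 56.225613 / 104.00619 = 0.5406.

0.5406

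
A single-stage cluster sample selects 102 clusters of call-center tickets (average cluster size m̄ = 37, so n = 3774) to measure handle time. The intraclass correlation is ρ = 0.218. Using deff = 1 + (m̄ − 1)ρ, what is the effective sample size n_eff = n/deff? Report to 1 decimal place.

deff = 1 + (37 − 1)·0.218 = 1 + 7.848 = 8.848.
n_eff = 3774 / 8.848 = 426.5.

426.5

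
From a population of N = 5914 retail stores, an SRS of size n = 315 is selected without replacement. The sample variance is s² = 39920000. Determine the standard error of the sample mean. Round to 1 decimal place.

346.4

Under SRS without replacement, Var(ȳ) = (1 − f)·s²/n with f = n/N = 315/5914 = 0.05326344.
Var(ȳ) = (1 − 0.05326344)·39920000/315 = 0.94673656·126730.16 = 119980.07.
SE(ȳ) = √(119980.07) = 346.4.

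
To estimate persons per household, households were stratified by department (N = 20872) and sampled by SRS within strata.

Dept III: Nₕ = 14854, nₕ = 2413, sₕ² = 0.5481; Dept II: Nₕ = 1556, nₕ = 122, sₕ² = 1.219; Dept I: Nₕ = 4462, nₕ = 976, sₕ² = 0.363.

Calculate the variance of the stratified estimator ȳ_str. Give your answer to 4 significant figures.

1.608 × 10^-4

Var(ȳ_str) = Σₕ Wₕ²(1 − fₕ)sₕ²/nₕ with Wₕ = Nₕ/N, N = 20872.
Dept III: Wₕ = 0.71167114; term = 0.71167114²·(1 − 0.16244783)·0.5481/2413 = 9.6354734 × 10^-5.
Dept II: Wₕ = 0.07454964; term = 0.07454964²·(1 − 0.07840617)·1.219/122 = 5.117696 × 10^-5.
Dept I: Wₕ = 0.21377923; term = 0.21377923²·(1 − 0.21873599)·0.363/976 = 1.3279619 × 10^-5.
Sum = 1.6081131 × 10^-4.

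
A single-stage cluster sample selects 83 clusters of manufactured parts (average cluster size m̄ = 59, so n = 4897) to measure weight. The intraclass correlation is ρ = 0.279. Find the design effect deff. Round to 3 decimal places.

deff = 1 + (59 − 1)·0.279 = 1 + 16.182 = 17.182.

17.182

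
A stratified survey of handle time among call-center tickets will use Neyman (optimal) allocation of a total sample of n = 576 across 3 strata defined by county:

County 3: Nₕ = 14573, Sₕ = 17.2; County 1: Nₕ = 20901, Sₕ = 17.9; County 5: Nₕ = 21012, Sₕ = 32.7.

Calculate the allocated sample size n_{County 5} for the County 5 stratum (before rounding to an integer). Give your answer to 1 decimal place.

301.7

Neyman allocation: nₕ = n·NₕSₕ / Σⱼ NⱼSⱼ.
Σ NⱼSⱼ = 14573·17.2 + 20901·17.9 + 21012·32.7 = 1.3118759 × 10^6.
n_{County 5} = 576·21012·32.7 / (1.3118759 × 10^6) = 301.7.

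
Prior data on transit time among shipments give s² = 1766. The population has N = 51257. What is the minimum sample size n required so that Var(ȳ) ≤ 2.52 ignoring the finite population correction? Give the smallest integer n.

701

Without fpc, n₀ = s²/D = 1766/2.52 = 700.7937.
Rounding up, n = 701.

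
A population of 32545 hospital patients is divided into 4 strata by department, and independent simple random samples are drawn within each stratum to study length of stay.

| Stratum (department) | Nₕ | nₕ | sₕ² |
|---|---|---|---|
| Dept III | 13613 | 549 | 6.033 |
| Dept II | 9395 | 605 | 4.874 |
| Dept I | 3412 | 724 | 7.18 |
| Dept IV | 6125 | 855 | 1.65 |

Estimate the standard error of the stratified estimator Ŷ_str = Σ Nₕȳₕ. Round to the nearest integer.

1665

Var(Ŷ_str) = Σₕ Nₕ²(1 − fₕ)sₕ²/nₕ.
Dept III: 13613²·(1 − 549/13613)·6.033/549 = 1.9542989 × 10^6.
Dept II: 9395²·(1 − 605/9395)·4.874/605 = 665297.37.
Dept I: 3412²·(1 − 724/3412)·7.18/724 = 90954.495.
Dept IV: 6125²·(1 − 855/6125)·1.65/855 = 62292.325.
Sum = 2.7728431 × 10^6.
SE = √(2.7728431 × 10^6) = 1665.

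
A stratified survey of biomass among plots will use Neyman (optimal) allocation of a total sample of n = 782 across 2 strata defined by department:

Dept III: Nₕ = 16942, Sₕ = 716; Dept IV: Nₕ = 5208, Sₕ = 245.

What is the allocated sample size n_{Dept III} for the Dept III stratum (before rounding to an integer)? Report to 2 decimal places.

707.57

Neyman allocation: nₕ = n·NₕSₕ / Σⱼ NⱼSⱼ.
Σ NⱼSⱼ = 16942·716 + 5208·245 = 1.3406432 × 10^7.
n_{Dept III} = 782·16942·716 / (1.3406432 × 10^7) = 707.57.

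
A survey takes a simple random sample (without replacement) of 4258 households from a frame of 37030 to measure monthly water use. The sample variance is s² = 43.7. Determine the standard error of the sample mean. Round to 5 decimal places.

0.09530

Under SRS without replacement, Var(ȳ) = (1 − f)·s²/n with f = n/N = 4258/37030 = 0.11498785.
Var(ȳ) = (1 − 0.11498785)·43.7/4258 = 0.88501215·0.010263034 = 0.0090829101.
SE(ȳ) = √(0.0090829101) = 0.09530.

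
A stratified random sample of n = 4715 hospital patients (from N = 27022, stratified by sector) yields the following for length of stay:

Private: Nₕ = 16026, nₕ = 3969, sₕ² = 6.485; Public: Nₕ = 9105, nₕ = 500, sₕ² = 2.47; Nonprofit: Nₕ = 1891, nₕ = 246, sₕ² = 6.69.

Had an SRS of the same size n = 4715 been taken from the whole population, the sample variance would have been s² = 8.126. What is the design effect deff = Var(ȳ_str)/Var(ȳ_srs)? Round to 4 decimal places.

Var(ȳ_str) = Σ Wₕ²(1−fₕ)sₕ²/nₕ with Wₕ = Nₕ/27022:
  Private: (16026/27022)²·(1−3969/16026)·6.485/3969 = 4.3237274 × 10^-4
  Public: (9105/27022)²·(1−500/9105)·2.47/500 = 5.3005727 × 10^-4
  Nonprofit: (1891/27022)²·(1−246/1891)·6.69/246 = 1.1585465 × 10^-4
  → Var(ȳ_str) = 0.0010782847.
Var(ȳ_srs) = (1 − 4715/27022)·8.126/4715 = 0.0014227179.
deff = 0.0010782847 / 0.0014227179 = 0.7579.

0.7579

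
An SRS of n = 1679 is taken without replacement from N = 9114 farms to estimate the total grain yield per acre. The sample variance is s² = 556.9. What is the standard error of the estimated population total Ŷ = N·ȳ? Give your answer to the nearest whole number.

4741

Var(Ŷ) = N²·Var(ȳ) = N²·(1 − n/N)·s²/n.
f = 1679/9114 = 0.18422208; Var(ȳ) = 0.81577792·556.9/1679 = 0.27058173.
Var(Ŷ) = 9114² · 0.27058173 = 2.247587 × 10^7.
SE(Ŷ) = √(2.247587 × 10^7) = 4741.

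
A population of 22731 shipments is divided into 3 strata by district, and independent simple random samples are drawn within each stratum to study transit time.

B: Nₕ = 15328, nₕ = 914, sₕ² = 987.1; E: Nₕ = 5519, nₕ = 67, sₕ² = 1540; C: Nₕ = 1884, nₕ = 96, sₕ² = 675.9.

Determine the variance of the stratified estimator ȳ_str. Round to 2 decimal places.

1.85

Var(ȳ_str) = Σₕ Wₕ²(1 − fₕ)sₕ²/nₕ with Wₕ = Nₕ/N, N = 22731.
B: Wₕ = 0.67432141; term = 0.67432141²·(1 − 0.05962944)·987.1/914 = 0.46179357.
E: Wₕ = 0.24279618; term = 0.24279618²·(1 − 0.01213988)·1540/67 = 1.3385206.
C: Wₕ = 0.08288241; term = 0.08288241²·(1 − 0.05095541)·675.9/96 = 0.045901042.
Sum = 1.8462152.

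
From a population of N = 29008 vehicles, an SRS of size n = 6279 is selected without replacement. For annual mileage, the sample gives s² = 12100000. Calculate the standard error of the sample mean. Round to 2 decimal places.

Under SRS without replacement, Var(ȳ) = (1 − f)·s²/n with f = n/N = 6279/29008 = 0.21645753.
Var(ȳ) = (1 − 0.21645753)·12100000/6279 = 0.78354247·1927.0584 = 1509.9321.
SE(ȳ) = √(1509.9321) = 38.86.

38.86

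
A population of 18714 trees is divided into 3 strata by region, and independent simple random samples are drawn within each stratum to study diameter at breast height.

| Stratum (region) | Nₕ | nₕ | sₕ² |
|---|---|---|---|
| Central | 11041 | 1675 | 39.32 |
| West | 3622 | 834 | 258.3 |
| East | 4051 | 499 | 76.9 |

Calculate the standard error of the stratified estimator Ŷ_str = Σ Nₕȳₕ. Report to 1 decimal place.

2787.9

Var(Ŷ_str) = Σₕ Nₕ²(1 − fₕ)sₕ²/nₕ.
Central: 11041²·(1 − 1675/11041)·39.32/1675 = 2.4275113 × 10^6.
West: 3622²·(1 − 834/3622)·258.3/834 = 3.1275162 × 10^6.
East: 4051²·(1 − 499/4051)·76.9/499 = 2.2174866 × 10^6.
Sum = 7.7725141 × 10^6.
SE = √(7.7725141 × 10^6) = 2787.9.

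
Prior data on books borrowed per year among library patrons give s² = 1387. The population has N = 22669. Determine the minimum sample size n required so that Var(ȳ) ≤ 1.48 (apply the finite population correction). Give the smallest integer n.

Without fpc, n₀ = s²/D = 1387/1.48 = 937.1622.
With fpc, (1 − n/N)·s²/n ≤ D requires n ≥ n₀/(1 + n₀/N) = 937.1622/(1 + 937.1622/22669) = 899.9570.
Rounding up, n = 900.

900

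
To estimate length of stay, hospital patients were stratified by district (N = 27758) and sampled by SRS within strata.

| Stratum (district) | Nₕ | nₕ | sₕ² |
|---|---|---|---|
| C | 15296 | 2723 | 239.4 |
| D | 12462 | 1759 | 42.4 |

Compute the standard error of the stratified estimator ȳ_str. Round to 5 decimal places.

Var(ȳ_str) = Σₕ Wₕ²(1 − fₕ)sₕ²/nₕ with Wₕ = Nₕ/N, N = 27758.
C: Wₕ = 0.55104835; term = 0.55104835²·(1 − 0.17802040)·239.4/2723 = 0.021944058.
D: Wₕ = 0.44895165; term = 0.44895165²·(1 − 0.14114909)·42.4/1759 = 0.0041726979.
Sum = 0.026116756.
SE = √(0.026116756) = 0.16161.

0.16161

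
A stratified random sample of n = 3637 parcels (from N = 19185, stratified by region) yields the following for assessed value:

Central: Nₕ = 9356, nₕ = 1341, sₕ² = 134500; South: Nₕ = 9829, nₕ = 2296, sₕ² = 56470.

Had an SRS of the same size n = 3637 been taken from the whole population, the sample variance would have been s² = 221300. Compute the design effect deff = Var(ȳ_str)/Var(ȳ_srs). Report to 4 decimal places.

Var(ȳ_str) = Σ Wₕ²(1−fₕ)sₕ²/nₕ with Wₕ = Nₕ/19185:
  Central: (9356/19185)²·(1−1341/9356)·134500/1341 = 20.434482
  South: (9829/19185)²·(1−2296/9829)·56470/2296 = 4.9476572
  → Var(ȳ_str) = 25.382139.
Var(ȳ_srs) = (1 − 3637/19185)·221300/3637 = 49.311798.
deff = 25.382139 / 49.311798 = 0.5147.

0.5147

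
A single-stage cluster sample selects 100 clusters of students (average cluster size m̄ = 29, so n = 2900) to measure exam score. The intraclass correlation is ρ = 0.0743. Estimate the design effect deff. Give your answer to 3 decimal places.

deff = 1 + (29 − 1)·0.0743 = 1 + 2.0804 = 3.0804.

3.080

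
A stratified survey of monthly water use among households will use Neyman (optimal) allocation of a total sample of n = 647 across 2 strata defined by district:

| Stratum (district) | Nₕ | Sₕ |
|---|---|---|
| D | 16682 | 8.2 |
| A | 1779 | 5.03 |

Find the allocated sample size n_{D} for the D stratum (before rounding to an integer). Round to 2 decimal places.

607.27

Neyman allocation: nₕ = n·NₕSₕ / Σⱼ NⱼSⱼ.
Σ NⱼSⱼ = 16682·8.2 + 1779·5.03 = 145740.77.
n_{D} = 647·16682·8.2 / 145740.77 = 607.27.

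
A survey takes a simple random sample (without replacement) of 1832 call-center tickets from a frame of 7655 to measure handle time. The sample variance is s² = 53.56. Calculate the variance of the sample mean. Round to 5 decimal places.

0.02224

Under SRS without replacement, Var(ȳ) = (1 − f)·s²/n with f = n/N = 1832/7655 = 0.23932071.
Var(ȳ) = (1 − 0.23932071)·53.56/1832 = 0.76067929·0.029235808 = 0.022239074.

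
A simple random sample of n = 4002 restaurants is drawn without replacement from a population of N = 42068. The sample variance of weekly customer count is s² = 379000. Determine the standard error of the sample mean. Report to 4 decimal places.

9.2571

Under SRS without replacement, Var(ȳ) = (1 − f)·s²/n with f = n/N = 4002/42068 = 0.09513169.
Var(ȳ) = (1 − 0.09513169)·379000/4002 = 0.90486831·94.702649 = 85.693426.
SE(ȳ) = √(85.693426) = 9.2571.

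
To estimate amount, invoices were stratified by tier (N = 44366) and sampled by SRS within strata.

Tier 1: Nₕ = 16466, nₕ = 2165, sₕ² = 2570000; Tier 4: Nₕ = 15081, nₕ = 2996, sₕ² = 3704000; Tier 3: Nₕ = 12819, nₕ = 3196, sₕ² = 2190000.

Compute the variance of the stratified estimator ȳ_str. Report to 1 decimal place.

Var(ȳ_str) = Σₕ Wₕ²(1 − fₕ)sₕ²/nₕ with Wₕ = Nₕ/N, N = 44366.
Tier 1: Wₕ = 0.37114006; term = 0.37114006²·(1 − 0.13148306)·2570000/2165 = 142.01336.
Tier 4: Wₕ = 0.33992246; term = 0.33992246²·(1 − 0.19866057)·3704000/2996 = 114.47362.
Tier 3: Wₕ = 0.28893747; term = 0.28893747²·(1 − 0.24931742)·2190000/3196 = 42.943895.
Sum = 299.43088.

299.4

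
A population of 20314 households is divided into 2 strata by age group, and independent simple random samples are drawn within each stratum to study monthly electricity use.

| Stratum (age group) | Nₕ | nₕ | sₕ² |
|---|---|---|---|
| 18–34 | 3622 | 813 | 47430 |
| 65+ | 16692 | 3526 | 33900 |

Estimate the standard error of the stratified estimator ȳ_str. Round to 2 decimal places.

Var(ȳ_str) = Σₕ Wₕ²(1 − fₕ)sₕ²/nₕ with Wₕ = Nₕ/N, N = 20314.
18–34: Wₕ = 0.17830068; term = 0.17830068²·(1 − 0.22446162)·47430/813 = 1.4383741.
65+: Wₕ = 0.82169932; term = 0.82169932²·(1 − 0.21123892)·33900/3526 = 5.1202212.
Sum = 6.5585953.
SE = √(6.5585953) = 2.56.

2.56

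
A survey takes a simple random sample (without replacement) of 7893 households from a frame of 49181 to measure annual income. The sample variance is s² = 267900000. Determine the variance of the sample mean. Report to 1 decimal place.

Under SRS without replacement, Var(ȳ) = (1 − f)·s²/n with f = n/N = 7893/49181 = 0.16048881.
Var(ȳ) = (1 − 0.16048881)·267900000/7893 = 0.83951119·33941.467 = 28494.242.

28494.2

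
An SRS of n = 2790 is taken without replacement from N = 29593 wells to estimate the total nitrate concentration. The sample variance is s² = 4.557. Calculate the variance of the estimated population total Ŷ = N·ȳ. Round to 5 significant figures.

1.2955 × 10^6

Var(Ŷ) = N²·Var(ȳ) = N²·(1 − n/N)·s²/n.
f = 2790/29593 = 0.09427905; Var(ȳ) = 0.90572095·4.557/2790 = 0.0014793442.
Var(Ŷ) = 29593² · 0.0014793442 = 1.2955292 × 10^6.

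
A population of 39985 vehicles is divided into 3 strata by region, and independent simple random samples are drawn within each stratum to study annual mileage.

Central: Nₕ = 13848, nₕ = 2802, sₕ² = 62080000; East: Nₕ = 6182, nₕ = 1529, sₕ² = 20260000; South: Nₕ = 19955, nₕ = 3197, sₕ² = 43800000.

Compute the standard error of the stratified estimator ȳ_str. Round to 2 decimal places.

72.28

Var(ȳ_str) = Σₕ Wₕ²(1 − fₕ)sₕ²/nₕ with Wₕ = Nₕ/N, N = 39985.
Central: Wₕ = 0.34632987; term = 0.34632987²·(1 − 0.20233969)·62080000/2802 = 2119.7345.
East: Wₕ = 0.15460798; term = 0.15460798²·(1 − 0.24733096)·20260000/1529 = 238.39646.
South: Wₕ = 0.49906215; term = 0.49906215²·(1 − 0.16021047)·43800000/3197 = 2865.5711.
Sum = 5223.7021.
SE = √(5223.7021) = 72.28.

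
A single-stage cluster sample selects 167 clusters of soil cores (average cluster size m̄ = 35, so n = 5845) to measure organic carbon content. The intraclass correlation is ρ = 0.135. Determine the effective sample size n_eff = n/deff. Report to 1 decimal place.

1045.6

deff = 1 + (35 − 1)·0.135 = 1 + 4.59 = 5.59.
n_eff = 5845 / 5.59 = 1045.6.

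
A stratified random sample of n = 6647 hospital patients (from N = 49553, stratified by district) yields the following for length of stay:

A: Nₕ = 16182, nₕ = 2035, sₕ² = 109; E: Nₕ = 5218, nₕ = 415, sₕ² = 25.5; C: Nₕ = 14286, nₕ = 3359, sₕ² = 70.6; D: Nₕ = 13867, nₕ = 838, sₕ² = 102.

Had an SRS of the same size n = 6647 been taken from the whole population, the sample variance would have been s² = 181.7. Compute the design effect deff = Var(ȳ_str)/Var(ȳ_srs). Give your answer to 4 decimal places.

0.6723

Var(ȳ_str) = Σ Wₕ²(1−fₕ)sₕ²/nₕ with Wₕ = Nₕ/49553:
  A: (16182/49553)²·(1−2035/16182)·109/2035 = 0.0049936572
  E: (5218/49553)²·(1−415/5218)·25.5/415 = 6.2714627 × 10^-4
  C: (14286/49553)²·(1−3359/14286)·70.6/3359 = 0.0013361844
  D: (13867/49553)²·(1−838/13867)·102/838 = 0.0089559126
  → Var(ȳ_str) = 0.0159129.
Var(ȳ_srs) = (1 − 6647/49553)·181.7/6647 = 0.023668859.
deff = 0.0159129 / 0.023668859 = 0.6723.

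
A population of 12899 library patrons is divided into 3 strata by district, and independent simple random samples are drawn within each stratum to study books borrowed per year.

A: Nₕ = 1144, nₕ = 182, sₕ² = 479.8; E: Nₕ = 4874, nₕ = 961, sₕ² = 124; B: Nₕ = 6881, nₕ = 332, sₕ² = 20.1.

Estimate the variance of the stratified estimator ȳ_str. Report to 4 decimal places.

0.0486

Var(ȳ_str) = Σₕ Wₕ²(1 − fₕ)sₕ²/nₕ with Wₕ = Nₕ/N, N = 12899.
A: Wₕ = 0.08868905; term = 0.08868905²·(1 − 0.15909091)·479.8/182 = 0.017437245.
E: Wₕ = 0.37785875; term = 0.37785875²·(1 − 0.19716865)·124/961 = 0.014790457.
B: Wₕ = 0.53345221; term = 0.53345221²·(1 − 0.04824880)·20.1/332 = 0.016397304.
Sum = 0.048625006.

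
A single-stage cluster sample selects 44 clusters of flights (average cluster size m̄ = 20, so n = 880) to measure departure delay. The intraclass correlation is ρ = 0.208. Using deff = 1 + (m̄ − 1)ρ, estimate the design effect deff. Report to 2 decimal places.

deff = 1 + (20 − 1)·0.208 = 1 + 3.952 = 4.952.

4.95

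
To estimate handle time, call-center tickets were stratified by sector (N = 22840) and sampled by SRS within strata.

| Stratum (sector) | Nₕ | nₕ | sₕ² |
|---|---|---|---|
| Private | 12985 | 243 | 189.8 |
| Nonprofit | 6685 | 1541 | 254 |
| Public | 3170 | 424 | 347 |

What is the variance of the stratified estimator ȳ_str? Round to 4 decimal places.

0.2723

Var(ȳ_str) = Σₕ Wₕ²(1 − fₕ)sₕ²/nₕ with Wₕ = Nₕ/N, N = 22840.
Private: Wₕ = 0.56852014; term = 0.56852014²·(1 − 0.01871390)·189.8/243 = 0.24772925.
Nonprofit: Wₕ = 0.29268827; term = 0.29268827²·(1 − 0.23051608)·254/1541 = 0.010865288.
Public: Wₕ = 0.13879159; term = 0.13879159²·(1 − 0.13375394)·347/424 = 0.013656242.
Sum = 0.27225078.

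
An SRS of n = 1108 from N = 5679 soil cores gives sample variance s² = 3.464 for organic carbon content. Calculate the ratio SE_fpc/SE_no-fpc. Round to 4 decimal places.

f = n/N = 1108/5679 = 0.19510477.
SE_no-fpc = √(s²/n) = 0.055913807; SE_fpc = √((1−f)s²/n) = 0.050163605.
Ratio = √(1−f) = 0.89715953.

0.8972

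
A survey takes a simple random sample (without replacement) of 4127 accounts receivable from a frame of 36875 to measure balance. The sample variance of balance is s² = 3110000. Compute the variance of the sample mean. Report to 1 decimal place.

Under SRS without replacement, Var(ȳ) = (1 − f)·s²/n with f = n/N = 4127/36875 = 0.11191864.
Var(ȳ) = (1 − 0.11191864)·3110000/4127 = 0.88808136·753.57402 = 669.23504.

669.2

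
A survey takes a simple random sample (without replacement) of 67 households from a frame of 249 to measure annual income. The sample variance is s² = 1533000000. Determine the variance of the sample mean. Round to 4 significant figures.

Under SRS without replacement, Var(ȳ) = (1 − f)·s²/n with f = n/N = 67/249 = 0.26907631.
Var(ȳ) = (1 − 0.26907631)·1533000000/67 = 0.73092369·2.2880597 × 10^7 = 1.6723971 × 10^7.

1.672 × 10^7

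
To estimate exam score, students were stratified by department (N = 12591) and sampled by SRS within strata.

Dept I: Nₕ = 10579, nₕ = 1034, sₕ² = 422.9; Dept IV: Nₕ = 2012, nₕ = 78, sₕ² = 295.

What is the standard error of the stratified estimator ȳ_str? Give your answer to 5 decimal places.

Var(ȳ_str) = Σₕ Wₕ²(1 − fₕ)sₕ²/nₕ with Wₕ = Nₕ/N, N = 12591.
Dept I: Wₕ = 0.84020332; term = 0.84020332²·(1 − 0.09774081)·422.9/1034 = 0.26050571.
Dept IV: Wₕ = 0.15979668; term = 0.15979668²·(1 − 0.03876740)·295/78 = 0.092830654.
Sum = 0.35333636.
SE = √(0.35333636) = 0.59442.

0.59442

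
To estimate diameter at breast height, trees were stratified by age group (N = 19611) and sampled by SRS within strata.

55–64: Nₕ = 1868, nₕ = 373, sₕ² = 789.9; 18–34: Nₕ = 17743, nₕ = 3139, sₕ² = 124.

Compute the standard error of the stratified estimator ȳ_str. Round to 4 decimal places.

0.2049

Var(ȳ_str) = Σₕ Wₕ²(1 − fₕ)sₕ²/nₕ with Wₕ = Nₕ/N, N = 19611.
55–64: Wₕ = 0.09525266; term = 0.09525266²·(1 − 0.19967880)·789.9/373 = 0.015377363.
18–34: Wₕ = 0.90474734; term = 0.90474734²·(1 − 0.17691484)·124/3139 = 0.026615202.
Sum = 0.041992565.
SE = √(0.041992565) = 0.2049.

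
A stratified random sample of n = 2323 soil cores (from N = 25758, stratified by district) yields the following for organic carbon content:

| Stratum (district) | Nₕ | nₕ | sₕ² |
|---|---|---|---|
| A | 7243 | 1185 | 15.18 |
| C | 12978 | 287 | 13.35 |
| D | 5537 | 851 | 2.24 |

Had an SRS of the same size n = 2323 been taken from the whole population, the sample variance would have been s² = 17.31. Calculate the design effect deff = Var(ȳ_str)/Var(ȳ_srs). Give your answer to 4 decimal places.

Var(ȳ_str) = Σ Wₕ²(1−fₕ)sₕ²/nₕ with Wₕ = Nₕ/25758:
  A: (7243/25758)²·(1−1185/7243)·15.18/1185 = 8.4718235 × 10^-4
  C: (12978/25758)²·(1−287/12978)·13.35/287 = 0.011547254
  D: (5537/25758)²·(1−851/5537)·2.24/851 = 1.0293688 × 10^-4
  → Var(ȳ_str) = 0.012497373.
Var(ȳ_srs) = (1 − 2323/25758)·17.31/2323 = 0.006779547.
deff = 0.012497373 / 0.006779547 = 1.8434.

1.8434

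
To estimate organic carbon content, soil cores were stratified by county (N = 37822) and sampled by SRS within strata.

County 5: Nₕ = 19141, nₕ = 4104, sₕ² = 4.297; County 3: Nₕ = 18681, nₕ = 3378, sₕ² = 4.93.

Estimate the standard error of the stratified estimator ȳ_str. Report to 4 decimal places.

0.0224

Var(ȳ_str) = Σₕ Wₕ²(1 − fₕ)sₕ²/nₕ with Wₕ = Nₕ/N, N = 37822.
County 5: Wₕ = 0.50608112; term = 0.50608112²·(1 − 0.21440886)·4.297/4104 = 2.1066619 × 10^-4.
County 3: Wₕ = 0.49391888; term = 0.49391888²·(1 − 0.18082544)·4.93/3378 = 2.9165874 × 10^-4.
Sum = 5.0232493 × 10^-4.
SE = √(5.0232493 × 10^-4) = 0.0224.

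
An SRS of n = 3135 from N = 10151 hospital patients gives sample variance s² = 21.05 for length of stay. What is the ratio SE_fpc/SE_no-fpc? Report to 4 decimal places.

0.8314

f = n/N = 3135/10151 = 0.30883657.
SE_no-fpc = √(s²/n) = 0.081942135; SE_fpc = √((1−f)s²/n) = 0.06812361.
Ratio = √(1−f) = 0.83136240.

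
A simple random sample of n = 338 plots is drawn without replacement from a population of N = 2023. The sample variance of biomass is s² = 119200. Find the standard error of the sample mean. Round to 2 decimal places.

17.14

Under SRS without replacement, Var(ȳ) = (1 − f)·s²/n with f = n/N = 338/2023 = 0.16707860.
Var(ȳ) = (1 − 0.16707860)·119200/338 = 0.83292140·352.66272 = 293.74033.
SE(ȳ) = √(293.74033) = 17.14.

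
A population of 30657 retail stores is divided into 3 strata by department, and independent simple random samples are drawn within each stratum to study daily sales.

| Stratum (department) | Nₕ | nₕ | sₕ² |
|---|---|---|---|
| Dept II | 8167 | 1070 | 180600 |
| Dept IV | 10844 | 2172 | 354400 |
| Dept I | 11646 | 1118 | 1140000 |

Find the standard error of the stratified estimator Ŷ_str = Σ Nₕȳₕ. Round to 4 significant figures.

Var(Ŷ_str) = Σₕ Nₕ²(1 − fₕ)sₕ²/nₕ.
Dept II: 8167²·(1 − 1070/8167)·180600/1070 = 9.7829837 × 10^9.
Dept IV: 10844²·(1 − 2172/10844)·354400/2172 = 1.5344144 × 10^10.
Dept I: 11646²·(1 − 1118/11646)·1140000/1118 = 1.2502179 × 10^11.
Sum = 1.5014892 × 10^11.
SE = √(1.5014892 × 10^11) = 387500.

387500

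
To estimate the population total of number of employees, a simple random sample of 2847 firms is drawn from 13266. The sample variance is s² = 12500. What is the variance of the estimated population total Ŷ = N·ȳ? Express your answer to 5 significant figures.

Var(Ŷ) = N²·Var(ȳ) = N²·(1 − n/N)·s²/n.
f = 2847/13266 = 0.21460877; Var(ȳ) = 0.78539123·12500/2847 = 3.4483282.
Var(Ŷ) = 13266² · 3.4483282 = 6.0686009 × 10^8.

6.0686 × 10^8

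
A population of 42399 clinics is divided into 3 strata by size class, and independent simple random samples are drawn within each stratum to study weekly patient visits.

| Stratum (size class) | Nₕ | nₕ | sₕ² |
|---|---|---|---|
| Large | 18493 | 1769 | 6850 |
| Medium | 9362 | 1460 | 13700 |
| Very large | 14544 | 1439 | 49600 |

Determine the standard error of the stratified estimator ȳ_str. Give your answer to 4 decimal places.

2.1695

Var(ȳ_str) = Σₕ Wₕ²(1 − fₕ)sₕ²/nₕ with Wₕ = Nₕ/N, N = 42399.
Large: Wₕ = 0.43616595; term = 0.43616595²·(1 − 0.09565782)·6850/1769 = 0.66619143.
Medium: Wₕ = 0.22080709; term = 0.22080709²·(1 − 0.15594958)·13700/1460 = 0.38615543.
Very large: Wₕ = 0.34302696; term = 0.34302696²·(1 − 0.09894114)·49600/1439 = 3.6545217.
Sum = 4.7068686.
SE = √(4.7068686) = 2.1695.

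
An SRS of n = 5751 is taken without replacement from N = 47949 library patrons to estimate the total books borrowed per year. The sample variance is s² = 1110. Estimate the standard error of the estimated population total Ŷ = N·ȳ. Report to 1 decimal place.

19761.8

Var(Ŷ) = N²·Var(ȳ) = N²·(1 − n/N)·s²/n.
f = 5751/47949 = 0.11993994; Var(ȳ) = 0.88006006·1110/5751 = 0.16986031.
Var(Ŷ) = 47949² · 0.16986031 = 3.9052696 × 10^8.
SE(Ŷ) = √(3.9052696 × 10^8) = 19761.8.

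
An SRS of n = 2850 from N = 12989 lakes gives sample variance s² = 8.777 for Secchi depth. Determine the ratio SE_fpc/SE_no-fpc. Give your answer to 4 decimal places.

0.8835

f = n/N = 2850/12989 = 0.21941643.
SE_no-fpc = √(s²/n) = 0.055494586; SE_fpc = √((1−f)s²/n) = 0.049029823.
Ratio = √(1−f) = 0.88350641.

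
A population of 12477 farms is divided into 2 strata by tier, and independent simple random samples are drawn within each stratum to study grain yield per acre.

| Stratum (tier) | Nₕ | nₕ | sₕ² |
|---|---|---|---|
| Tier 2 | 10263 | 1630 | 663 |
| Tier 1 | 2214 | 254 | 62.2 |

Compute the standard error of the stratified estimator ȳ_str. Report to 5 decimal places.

Var(ȳ_str) = Σₕ Wₕ²(1 − fₕ)sₕ²/nₕ with Wₕ = Nₕ/N, N = 12477.
Tier 2: Wₕ = 0.82255350; term = 0.82255350²·(1 − 0.15882296)·663/1630 = 0.23149502.
Tier 1: Wₕ = 0.17744650; term = 0.17744650²·(1 − 0.11472448)·62.2/254 = 0.0068260585.
Sum = 0.23832108.
SE = √(0.23832108) = 0.48818.

0.48818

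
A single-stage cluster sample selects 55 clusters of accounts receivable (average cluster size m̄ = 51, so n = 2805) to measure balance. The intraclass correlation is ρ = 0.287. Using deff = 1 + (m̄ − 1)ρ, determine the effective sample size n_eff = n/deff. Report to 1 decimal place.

deff = 1 + (51 − 1)·0.287 = 1 + 14.35 = 15.35.
n_eff = 2805 / 15.35 = 182.7.

182.7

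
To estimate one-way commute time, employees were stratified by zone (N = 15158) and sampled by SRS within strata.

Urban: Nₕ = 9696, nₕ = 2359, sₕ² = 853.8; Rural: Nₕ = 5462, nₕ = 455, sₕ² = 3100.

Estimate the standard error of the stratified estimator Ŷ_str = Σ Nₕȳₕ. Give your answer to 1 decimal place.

Var(Ŷ_str) = Σₕ Nₕ²(1 − fₕ)sₕ²/nₕ.
Urban: 9696²·(1 − 2359/9696)·853.8/2359 = 2.5747753 × 10^7.
Rural: 5462²·(1 − 455/5462)·3100/455 = 1.8632863 × 10^8.
Sum = 2.1207638 × 10^8.
SE = √(2.1207638 × 10^8) = 14562.8.

14562.8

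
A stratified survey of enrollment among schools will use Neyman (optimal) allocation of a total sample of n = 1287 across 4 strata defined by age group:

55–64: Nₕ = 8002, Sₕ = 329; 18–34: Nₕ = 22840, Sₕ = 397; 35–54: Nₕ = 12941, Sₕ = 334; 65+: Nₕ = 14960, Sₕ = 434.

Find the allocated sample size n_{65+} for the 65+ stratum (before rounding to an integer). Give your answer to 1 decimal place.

Neyman allocation: nₕ = n·NₕSₕ / Σⱼ NⱼSⱼ.
Σ NⱼSⱼ = 8002·329 + 22840·397 + 12941·334 + 14960·434 = 2.2515072 × 10^7.
n_{65+} = 1287·14960·434 / (2.2515072 × 10^7) = 371.1.

371.1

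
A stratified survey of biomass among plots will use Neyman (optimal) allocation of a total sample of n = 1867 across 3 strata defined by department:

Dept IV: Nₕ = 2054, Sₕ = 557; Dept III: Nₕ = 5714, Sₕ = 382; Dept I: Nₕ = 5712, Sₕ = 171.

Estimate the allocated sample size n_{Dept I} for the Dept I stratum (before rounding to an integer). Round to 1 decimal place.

Neyman allocation: nₕ = n·NₕSₕ / Σⱼ NⱼSⱼ.
Σ NⱼSⱼ = 2054·557 + 5714·382 + 5712·171 = 4.303578 × 10^6.
n_{Dept I} = 1867·5712·171 / (4.303578 × 10^6) = 423.7.

423.7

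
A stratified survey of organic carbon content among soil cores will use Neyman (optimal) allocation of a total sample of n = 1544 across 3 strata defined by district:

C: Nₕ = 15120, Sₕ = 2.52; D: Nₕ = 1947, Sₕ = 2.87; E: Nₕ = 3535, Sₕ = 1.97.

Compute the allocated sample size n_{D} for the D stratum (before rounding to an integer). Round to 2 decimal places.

Neyman allocation: nₕ = n·NₕSₕ / Σⱼ NⱼSⱼ.
Σ NⱼSⱼ = 15120·2.52 + 1947·2.87 + 3535·1.97 = 50654.24.
n_{D} = 1544·1947·2.87 / 50654.24 = 170.33.

170.33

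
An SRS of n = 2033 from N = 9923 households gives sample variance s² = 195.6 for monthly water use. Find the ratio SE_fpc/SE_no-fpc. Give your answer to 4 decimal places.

f = n/N = 2033/9923 = 0.20487756.
SE_no-fpc = √(s²/n) = 0.31018139; SE_fpc = √((1−f)s²/n) = 0.27658762.
Ratio = √(1−f) = 0.89169638.

0.8917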